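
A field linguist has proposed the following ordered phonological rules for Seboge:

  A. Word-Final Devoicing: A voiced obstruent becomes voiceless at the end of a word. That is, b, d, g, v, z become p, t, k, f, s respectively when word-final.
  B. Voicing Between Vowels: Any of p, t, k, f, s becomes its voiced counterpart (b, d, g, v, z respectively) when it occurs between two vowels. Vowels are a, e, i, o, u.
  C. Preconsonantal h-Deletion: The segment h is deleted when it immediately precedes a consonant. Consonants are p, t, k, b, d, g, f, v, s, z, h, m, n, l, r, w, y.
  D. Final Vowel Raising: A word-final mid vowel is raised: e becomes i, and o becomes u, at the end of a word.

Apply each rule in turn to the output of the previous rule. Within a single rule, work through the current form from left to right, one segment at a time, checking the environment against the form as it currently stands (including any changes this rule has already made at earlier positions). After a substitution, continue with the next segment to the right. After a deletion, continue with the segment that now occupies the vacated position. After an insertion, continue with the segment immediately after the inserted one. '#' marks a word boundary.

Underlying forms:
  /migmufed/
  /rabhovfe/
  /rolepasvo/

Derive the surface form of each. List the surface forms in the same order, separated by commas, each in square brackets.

[migmuvet], [rabhovfi], [rolebasvu]

/migmufed/:
  A Word-Final Devoicing: [migmufed] → [migmufet]
  B Voicing Between Vowels: [migmufet] → [migmuvet]
  C Preconsonantal h-Deletion: no change — [migmuvet]
  D Final Vowel Raising: no change — [migmuvet]
/rabhovfe/:
  A Word-Final Devoicing: no change — [rabhovfe]
  B Voicing Between Vowels: no change — [rabhovfe]
  C Preconsonantal h-Deletion: no change — [rabhovfe]
  D Final Vowel Raising: [rabhovfe] → [rabhovfi]
/rolepasvo/:
  A Word-Final Devoicing: no change — [rolepasvo]
  B Voicing Between Vowels: [rolepasvo] → [rolebasvo]
  C Preconsonantal h-Deletion: no change — [rolebasvo]
  D Final Vowel Raising: [rolebasvo] → [rolebasvu]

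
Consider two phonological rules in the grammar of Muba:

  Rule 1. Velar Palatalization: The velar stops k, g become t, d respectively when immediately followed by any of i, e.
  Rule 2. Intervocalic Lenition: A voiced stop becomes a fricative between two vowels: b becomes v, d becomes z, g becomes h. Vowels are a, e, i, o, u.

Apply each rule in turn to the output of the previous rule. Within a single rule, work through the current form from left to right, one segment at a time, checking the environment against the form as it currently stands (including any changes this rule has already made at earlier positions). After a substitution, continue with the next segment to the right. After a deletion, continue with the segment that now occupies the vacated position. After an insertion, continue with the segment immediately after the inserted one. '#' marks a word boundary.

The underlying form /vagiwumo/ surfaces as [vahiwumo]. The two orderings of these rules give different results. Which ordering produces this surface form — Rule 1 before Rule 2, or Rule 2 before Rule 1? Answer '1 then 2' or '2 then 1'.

Order 1 then 2:
  1 Velar Palatalization: [vagiwumo] → [vadiwumo]
  2 Intervocalic Lenition: [vadiwumo] → [vaziwumo]
  result: [vaziwumo]
Order 2 then 1:
  2 Intervocalic Lenition: [vagiwumo] → [vahiwumo]
  1 Velar Palatalization: no change — [vahiwumo]
  result: [vahiwumo]

2 then 1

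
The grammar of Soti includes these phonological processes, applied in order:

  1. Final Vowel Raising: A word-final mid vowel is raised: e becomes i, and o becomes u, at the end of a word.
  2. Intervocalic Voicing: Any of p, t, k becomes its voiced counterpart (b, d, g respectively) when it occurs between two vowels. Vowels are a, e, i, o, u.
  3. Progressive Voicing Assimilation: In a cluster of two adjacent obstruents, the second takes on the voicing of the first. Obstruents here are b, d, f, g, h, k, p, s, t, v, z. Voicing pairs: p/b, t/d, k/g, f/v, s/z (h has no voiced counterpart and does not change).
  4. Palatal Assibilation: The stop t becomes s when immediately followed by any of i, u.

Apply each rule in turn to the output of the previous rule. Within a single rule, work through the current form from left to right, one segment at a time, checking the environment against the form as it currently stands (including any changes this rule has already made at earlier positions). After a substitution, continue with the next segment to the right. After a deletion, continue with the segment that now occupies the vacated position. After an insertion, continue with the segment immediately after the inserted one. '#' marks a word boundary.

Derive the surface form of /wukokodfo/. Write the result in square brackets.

1 Final Vowel Raising: [wukokodfo] → [wukokodfu]
2 Intervocalic Voicing: [wukokodfu] → [wugogodfu]
3 Progressive Voicing Assimilation: [wugogodfu] → [wugogodvu]
4 Palatal Assibilation: no change — [wugogodvu]

[wugogodvu]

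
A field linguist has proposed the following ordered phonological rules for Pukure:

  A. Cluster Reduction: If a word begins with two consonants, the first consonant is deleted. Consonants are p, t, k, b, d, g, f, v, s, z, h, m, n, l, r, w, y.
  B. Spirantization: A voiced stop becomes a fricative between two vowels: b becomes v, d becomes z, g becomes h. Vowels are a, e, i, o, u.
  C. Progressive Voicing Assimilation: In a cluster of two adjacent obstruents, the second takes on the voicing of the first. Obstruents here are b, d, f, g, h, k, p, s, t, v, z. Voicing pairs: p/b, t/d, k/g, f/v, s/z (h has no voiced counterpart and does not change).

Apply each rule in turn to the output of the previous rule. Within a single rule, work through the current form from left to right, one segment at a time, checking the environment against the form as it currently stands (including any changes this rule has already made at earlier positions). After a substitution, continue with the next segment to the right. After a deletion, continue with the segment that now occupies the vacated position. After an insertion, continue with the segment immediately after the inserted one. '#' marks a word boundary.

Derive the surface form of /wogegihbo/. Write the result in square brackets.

[wohehihpo]

A Cluster Reduction: no change — [wogegihbo]
B Spirantization: [wogegihbo] → [wohehihbo]
C Progressive Voicing Assimilation: [wohehihbo] → [wohehihpo]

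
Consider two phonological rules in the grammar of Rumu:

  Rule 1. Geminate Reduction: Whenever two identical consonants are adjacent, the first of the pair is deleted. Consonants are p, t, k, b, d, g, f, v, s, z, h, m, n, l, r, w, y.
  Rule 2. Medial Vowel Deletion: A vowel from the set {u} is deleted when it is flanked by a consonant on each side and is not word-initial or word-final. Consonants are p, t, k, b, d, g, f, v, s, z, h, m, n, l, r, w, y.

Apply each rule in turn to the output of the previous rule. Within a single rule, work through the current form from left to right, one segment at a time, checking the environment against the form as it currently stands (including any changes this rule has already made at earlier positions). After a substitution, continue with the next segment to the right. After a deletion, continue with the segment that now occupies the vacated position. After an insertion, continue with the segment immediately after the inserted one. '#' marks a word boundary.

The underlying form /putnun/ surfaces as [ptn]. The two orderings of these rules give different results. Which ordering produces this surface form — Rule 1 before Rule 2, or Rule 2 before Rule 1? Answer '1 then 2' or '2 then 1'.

Order 1 then 2:
  1 Geminate Reduction: no change — [putnun]
  2 Medial Vowel Deletion: [putnun] → [ptnn]
  result: [ptnn]
Order 2 then 1:
  2 Medial Vowel Deletion: [putnun] → [ptnn]
  1 Geminate Reduction: [ptnn] → [ptn]
  result: [ptn]

2 then 1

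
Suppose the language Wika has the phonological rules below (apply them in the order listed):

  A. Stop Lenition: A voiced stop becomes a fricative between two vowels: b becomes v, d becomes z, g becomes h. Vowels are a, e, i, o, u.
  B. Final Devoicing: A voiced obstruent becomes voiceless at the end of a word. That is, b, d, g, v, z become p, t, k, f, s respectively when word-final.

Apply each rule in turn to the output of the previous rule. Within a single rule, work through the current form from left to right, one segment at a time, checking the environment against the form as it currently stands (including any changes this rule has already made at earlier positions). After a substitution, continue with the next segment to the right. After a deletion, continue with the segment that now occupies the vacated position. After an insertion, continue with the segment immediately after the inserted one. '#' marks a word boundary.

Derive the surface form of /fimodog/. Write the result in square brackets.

A Stop Lenition: [fimodog] → [fimozog]
B Final Devoicing: [fimozog] → [fimozok]

[fimozok]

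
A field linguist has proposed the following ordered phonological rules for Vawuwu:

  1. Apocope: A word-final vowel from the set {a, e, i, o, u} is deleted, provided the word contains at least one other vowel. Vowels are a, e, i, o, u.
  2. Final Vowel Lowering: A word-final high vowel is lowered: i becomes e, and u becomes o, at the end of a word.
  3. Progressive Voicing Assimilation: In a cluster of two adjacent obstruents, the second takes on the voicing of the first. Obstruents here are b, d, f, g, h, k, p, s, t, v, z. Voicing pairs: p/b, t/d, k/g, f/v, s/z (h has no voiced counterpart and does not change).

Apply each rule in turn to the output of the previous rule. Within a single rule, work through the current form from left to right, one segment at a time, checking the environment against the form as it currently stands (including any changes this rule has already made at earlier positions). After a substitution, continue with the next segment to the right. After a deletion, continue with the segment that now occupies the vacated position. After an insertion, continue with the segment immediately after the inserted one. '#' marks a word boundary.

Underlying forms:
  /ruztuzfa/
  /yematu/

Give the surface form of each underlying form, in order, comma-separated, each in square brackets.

/ruztuzfa/:
  1 Apocope: [ruztuzfa] → [ruztuzf]
  2 Final Vowel Lowering: no change — [ruztuzf]
  3 Progressive Voicing Assimilation: [ruztuzf] → [ruzduzv]
/yematu/:
  1 Apocope: [yematu] → [yemat]
  2 Final Vowel Lowering: no change — [yemat]
  3 Progressive Voicing Assimilation: no change — [yemat]

[ruzduzv], [yemat]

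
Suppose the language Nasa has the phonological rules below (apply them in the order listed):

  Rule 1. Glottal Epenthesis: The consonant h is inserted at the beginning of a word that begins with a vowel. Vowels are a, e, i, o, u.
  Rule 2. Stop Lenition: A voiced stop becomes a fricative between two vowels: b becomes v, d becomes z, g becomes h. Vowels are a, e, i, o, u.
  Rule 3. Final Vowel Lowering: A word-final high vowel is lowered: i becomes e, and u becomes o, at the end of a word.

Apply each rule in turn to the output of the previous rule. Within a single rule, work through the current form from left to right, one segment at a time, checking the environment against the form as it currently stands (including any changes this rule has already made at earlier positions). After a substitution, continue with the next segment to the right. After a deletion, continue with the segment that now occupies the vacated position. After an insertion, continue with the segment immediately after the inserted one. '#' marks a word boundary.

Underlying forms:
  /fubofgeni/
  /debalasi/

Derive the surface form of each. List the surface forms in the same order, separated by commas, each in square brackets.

/fubofgeni/:
  Rule 1 Glottal Epenthesis: no change — [fubofgeni]
  Rule 2 Stop Lenition: [fubofgeni] → [fuvofgeni]
  Rule 3 Final Vowel Lowering: [fuvofgeni] → [fuvofgene]
/debalasi/:
  Rule 1 Glottal Epenthesis: no change — [debalasi]
  Rule 2 Stop Lenition: [debalasi] → [devalasi]
  Rule 3 Final Vowel Lowering: [devalasi] → [devalase]

[fuvofgene], [devalase]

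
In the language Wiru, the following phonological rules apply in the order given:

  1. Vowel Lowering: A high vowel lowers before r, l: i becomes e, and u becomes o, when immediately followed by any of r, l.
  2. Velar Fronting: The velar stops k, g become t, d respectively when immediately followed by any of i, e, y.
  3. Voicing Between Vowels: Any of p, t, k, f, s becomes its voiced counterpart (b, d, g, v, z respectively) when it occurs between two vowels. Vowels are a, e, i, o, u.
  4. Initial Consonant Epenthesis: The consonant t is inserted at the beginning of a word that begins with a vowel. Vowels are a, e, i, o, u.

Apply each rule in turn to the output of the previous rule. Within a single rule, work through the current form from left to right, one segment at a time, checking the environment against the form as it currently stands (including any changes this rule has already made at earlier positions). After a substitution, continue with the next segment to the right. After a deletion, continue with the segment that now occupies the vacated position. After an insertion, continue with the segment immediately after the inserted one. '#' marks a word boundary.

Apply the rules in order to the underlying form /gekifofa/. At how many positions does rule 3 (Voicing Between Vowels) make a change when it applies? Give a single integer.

3

1 Vowel Lowering: no change — [gekifofa]
2 Velar Fronting: [gekifofa] → [detifofa]
3 Voicing Between Vowels: [detifofa] → [dedivova]
4 Initial Consonant Epenthesis: no change — [dedivova]
Rule 3 changed 3 position(s).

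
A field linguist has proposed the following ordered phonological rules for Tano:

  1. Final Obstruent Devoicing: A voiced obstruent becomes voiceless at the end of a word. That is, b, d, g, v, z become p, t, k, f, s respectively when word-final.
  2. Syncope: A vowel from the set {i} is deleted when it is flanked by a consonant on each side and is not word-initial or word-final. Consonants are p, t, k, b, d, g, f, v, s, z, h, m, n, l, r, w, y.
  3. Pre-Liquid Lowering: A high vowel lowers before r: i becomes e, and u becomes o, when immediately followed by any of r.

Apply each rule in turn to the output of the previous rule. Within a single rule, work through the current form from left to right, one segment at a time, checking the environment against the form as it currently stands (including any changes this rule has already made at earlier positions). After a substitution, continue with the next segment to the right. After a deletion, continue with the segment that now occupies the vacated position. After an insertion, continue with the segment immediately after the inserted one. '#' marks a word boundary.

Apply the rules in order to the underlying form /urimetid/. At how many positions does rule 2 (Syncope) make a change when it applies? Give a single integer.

1 Final Obstruent Devoicing: [urimetid] → [urimetit]
2 Syncope: [urimetit] → [urmett]
3 Pre-Liquid Lowering: [urmett] → [ormett]
Rule 2 changed 2 position(s).

2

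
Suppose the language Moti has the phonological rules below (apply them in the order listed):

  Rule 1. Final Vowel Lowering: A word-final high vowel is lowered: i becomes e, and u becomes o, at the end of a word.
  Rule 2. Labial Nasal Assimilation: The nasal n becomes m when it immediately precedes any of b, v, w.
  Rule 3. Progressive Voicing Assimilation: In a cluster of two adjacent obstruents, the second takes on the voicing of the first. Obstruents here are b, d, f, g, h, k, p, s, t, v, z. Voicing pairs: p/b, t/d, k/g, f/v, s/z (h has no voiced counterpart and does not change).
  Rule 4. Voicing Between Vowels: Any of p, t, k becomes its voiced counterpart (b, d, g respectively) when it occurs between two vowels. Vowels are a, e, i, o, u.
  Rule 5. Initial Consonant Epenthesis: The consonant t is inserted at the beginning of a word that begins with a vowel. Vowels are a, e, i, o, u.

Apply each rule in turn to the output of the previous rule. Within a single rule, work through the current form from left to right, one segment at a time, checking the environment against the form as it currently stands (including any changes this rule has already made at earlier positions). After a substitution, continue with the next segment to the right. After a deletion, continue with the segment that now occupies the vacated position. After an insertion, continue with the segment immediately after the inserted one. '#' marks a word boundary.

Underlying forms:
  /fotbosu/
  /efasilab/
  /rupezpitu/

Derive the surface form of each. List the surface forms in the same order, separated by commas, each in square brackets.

/fotbosu/:
  Rule 1 Final Vowel Lowering: [fotbosu] → [fotboso]
  Rule 2 Labial Nasal Assimilation: no change — [fotboso]
  Rule 3 Progressive Voicing Assimilation: [fotboso] → [fotposo]
  Rule 4 Voicing Between Vowels: no change — [fotposo]
  Rule 5 Initial Consonant Epenthesis: no change — [fotposo]
/efasilab/:
  Rule 1 Final Vowel Lowering: no change — [efasilab]
  Rule 2 Labial Nasal Assimilation: no change — [efasilab]
  Rule 3 Progressive Voicing Assimilation: no change — [efasilab]
  Rule 4 Voicing Between Vowels: no change — [efasilab]
  Rule 5 Initial Consonant Epenthesis: [efasilab] → [tefasilab]
/rupezpitu/:
  Rule 1 Final Vowel Lowering: [rupezpitu] → [rupezpito]
  Rule 2 Labial Nasal Assimilation: no change — [rupezpito]
  Rule 3 Progressive Voicing Assimilation: [rupezpito] → [rupezbito]
  Rule 4 Voicing Between Vowels: [rupezbito] → [rubezbido]
  Rule 5 Initial Consonant Epenthesis: no change — [rubezbido]

[fotposo], [tefasilab], [rubezbido]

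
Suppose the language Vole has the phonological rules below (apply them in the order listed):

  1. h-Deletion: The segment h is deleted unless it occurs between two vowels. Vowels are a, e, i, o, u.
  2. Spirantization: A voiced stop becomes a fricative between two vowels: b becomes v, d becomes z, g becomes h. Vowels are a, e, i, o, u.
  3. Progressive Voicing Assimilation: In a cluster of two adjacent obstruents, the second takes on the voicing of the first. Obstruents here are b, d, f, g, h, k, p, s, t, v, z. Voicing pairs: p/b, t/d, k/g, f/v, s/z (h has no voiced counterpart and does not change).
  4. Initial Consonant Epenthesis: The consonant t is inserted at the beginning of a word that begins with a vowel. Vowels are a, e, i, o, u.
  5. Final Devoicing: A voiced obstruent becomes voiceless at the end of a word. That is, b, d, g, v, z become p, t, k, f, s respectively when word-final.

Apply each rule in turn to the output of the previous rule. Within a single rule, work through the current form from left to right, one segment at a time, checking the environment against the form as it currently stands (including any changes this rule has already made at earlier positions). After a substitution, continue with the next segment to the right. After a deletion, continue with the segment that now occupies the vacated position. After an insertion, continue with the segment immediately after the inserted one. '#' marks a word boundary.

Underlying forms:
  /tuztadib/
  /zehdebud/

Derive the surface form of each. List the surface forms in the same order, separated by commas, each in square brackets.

[tuzdazip], [zezevut]

/tuztadib/:
  1 h-Deletion: no change — [tuztadib]
  2 Spirantization: [tuztadib] → [tuztazib]
  3 Progressive Voicing Assimilation: [tuztazib] → [tuzdazib]
  4 Initial Consonant Epenthesis: no change — [tuzdazib]
  5 Final Devoicing: [tuzdazib] → [tuzdazip]
/zehdebud/:
  1 h-Deletion: [zehdebud] → [zedebud]
  2 Spirantization: [zedebud] → [zezevud]
  3 Progressive Voicing Assimilation: no change — [zezevud]
  4 Initial Consonant Epenthesis: no change — [zezevud]
  5 Final Devoicing: [zezevud] → [zezevut]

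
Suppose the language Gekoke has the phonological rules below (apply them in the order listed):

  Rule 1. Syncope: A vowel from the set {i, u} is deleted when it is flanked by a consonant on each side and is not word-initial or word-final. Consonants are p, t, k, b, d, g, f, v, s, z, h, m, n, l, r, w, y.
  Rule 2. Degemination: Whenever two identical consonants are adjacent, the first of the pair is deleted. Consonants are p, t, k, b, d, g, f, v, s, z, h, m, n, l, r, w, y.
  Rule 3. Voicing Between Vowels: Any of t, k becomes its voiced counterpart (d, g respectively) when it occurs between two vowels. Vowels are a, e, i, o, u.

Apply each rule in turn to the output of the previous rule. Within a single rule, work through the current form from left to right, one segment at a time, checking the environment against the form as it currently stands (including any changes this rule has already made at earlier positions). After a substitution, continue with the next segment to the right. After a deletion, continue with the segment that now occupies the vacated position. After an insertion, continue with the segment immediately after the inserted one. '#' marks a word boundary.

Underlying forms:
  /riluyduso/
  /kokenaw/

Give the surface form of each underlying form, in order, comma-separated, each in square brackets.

/riluyduso/:
  Rule 1 Syncope: [riluyduso] → [rlydso]
  Rule 2 Degemination: no change — [rlydso]
  Rule 3 Voicing Between Vowels: no change — [rlydso]
/kokenaw/:
  Rule 1 Syncope: no change — [kokenaw]
  Rule 2 Degemination: no change — [kokenaw]
  Rule 3 Voicing Between Vowels: [kokenaw] → [kogenaw]

[rlydso], [kogenaw]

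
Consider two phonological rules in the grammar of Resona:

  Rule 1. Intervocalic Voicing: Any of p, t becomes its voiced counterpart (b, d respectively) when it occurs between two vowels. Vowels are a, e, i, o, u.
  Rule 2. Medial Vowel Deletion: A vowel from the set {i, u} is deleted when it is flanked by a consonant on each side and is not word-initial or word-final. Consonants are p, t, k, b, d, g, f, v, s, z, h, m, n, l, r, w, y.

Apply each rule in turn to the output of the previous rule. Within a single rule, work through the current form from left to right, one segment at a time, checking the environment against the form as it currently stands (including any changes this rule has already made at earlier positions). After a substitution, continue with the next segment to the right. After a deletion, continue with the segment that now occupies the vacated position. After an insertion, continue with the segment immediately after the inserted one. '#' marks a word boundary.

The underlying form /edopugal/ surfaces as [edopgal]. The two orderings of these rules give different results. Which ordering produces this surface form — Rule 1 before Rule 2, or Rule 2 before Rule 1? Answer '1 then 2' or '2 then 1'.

2 then 1

Order 1 then 2:
  1 Intervocalic Voicing: [edopugal] → [edobugal]
  2 Medial Vowel Deletion: [edobugal] → [edobgal]
  result: [edobgal]
Order 2 then 1:
  2 Medial Vowel Deletion: [edopugal] → [edopgal]
  1 Intervocalic Voicing: no change — [edopgal]
  result: [edopgal]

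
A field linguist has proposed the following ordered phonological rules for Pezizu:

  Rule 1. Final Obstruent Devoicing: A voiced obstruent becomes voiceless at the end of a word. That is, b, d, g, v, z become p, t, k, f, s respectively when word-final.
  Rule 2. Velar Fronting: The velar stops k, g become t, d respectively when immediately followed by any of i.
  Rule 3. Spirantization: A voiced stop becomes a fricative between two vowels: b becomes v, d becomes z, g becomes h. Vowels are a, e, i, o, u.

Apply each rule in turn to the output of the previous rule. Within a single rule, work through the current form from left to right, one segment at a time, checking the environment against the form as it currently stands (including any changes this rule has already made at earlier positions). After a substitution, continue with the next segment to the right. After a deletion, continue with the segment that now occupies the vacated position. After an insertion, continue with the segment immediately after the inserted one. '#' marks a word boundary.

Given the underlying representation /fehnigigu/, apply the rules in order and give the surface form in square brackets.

Rule 1 Final Obstruent Devoicing: no change — [fehnigigu]
Rule 2 Velar Fronting: [fehnigigu] → [fehnidigu]
Rule 3 Spirantization: [fehnidigu] → [fehnizihu]

[fehnizihu]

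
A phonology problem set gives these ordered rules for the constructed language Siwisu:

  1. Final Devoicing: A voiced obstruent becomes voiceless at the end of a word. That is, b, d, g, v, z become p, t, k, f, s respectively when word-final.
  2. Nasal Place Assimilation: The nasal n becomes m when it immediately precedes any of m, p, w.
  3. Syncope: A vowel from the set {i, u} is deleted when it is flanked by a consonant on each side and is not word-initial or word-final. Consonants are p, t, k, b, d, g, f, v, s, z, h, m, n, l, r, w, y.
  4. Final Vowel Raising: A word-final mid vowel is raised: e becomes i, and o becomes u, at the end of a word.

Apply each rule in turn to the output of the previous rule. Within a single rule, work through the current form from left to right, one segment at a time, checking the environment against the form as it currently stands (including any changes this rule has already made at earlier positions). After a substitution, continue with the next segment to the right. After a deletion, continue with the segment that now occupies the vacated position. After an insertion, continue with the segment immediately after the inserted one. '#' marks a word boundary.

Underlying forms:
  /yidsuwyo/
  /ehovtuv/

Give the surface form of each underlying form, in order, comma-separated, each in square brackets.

/yidsuwyo/:
  1 Final Devoicing: no change — [yidsuwyo]
  2 Nasal Place Assimilation: no change — [yidsuwyo]
  3 Syncope: [yidsuwyo] → [ydswyo]
  4 Final Vowel Raising: [ydswyo] → [ydswyu]
/ehovtuv/:
  1 Final Devoicing: [ehovtuv] → [ehovtuf]
  2 Nasal Place Assimilation: no change — [ehovtuf]
  3 Syncope: [ehovtuf] → [ehovtf]
  4 Final Vowel Raising: no change — [ehovtf]

[ydswyu], [ehovtf]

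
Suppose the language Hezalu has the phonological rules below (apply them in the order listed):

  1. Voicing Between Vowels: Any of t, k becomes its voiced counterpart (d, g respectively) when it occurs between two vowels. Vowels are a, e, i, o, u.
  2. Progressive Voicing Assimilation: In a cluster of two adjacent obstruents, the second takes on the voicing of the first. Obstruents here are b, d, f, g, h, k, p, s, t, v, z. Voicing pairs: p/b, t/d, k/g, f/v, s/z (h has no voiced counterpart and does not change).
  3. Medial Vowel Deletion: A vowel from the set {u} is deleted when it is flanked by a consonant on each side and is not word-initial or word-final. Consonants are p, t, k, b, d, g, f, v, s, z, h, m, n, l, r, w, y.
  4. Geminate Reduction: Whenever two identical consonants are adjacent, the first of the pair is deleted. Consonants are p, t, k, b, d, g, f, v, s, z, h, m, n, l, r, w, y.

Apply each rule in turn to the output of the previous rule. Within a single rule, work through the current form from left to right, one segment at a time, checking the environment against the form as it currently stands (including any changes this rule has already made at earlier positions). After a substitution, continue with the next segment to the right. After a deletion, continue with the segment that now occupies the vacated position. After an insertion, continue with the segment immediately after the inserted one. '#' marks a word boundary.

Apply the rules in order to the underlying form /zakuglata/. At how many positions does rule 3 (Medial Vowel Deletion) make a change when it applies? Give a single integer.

1

1 Voicing Between Vowels: [zakuglata] → [zaguglada]
2 Progressive Voicing Assimilation: no change — [zaguglada]
3 Medial Vowel Deletion: [zaguglada] → [zagglada]
4 Geminate Reduction: [zagglada] → [zaglada]
Rule 3 changed 1 position(s).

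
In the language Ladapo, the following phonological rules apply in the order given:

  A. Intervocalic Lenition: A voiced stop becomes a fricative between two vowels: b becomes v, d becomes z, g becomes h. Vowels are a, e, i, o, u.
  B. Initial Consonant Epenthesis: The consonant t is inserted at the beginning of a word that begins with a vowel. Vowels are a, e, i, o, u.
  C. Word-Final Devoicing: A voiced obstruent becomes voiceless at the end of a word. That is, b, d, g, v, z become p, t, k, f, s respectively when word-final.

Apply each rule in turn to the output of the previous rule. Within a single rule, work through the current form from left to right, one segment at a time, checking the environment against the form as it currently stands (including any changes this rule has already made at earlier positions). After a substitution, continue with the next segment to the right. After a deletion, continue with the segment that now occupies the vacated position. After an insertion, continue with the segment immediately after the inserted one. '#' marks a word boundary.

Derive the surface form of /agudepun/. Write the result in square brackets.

A Intervocalic Lenition: [agudepun] → [ahuzepun]
B Initial Consonant Epenthesis: [ahuzepun] → [tahuzepun]
C Word-Final Devoicing: no change — [tahuzepun]

[tahuzepun]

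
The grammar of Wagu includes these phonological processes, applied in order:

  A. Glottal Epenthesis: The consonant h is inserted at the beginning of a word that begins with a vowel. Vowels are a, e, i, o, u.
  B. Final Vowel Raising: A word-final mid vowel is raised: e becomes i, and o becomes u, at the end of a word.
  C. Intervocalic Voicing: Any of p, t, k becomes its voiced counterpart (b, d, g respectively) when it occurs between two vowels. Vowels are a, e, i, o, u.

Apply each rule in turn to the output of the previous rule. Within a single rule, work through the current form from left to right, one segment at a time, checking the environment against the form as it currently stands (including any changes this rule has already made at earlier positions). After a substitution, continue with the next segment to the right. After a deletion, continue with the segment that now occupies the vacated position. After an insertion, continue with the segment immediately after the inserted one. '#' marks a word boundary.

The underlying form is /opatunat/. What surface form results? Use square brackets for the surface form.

[hobadunat]

A Glottal Epenthesis: [opatunat] → [hopatunat]
B Final Vowel Raising: no change — [hopatunat]
C Intervocalic Voicing: [hopatunat] → [hobadunat]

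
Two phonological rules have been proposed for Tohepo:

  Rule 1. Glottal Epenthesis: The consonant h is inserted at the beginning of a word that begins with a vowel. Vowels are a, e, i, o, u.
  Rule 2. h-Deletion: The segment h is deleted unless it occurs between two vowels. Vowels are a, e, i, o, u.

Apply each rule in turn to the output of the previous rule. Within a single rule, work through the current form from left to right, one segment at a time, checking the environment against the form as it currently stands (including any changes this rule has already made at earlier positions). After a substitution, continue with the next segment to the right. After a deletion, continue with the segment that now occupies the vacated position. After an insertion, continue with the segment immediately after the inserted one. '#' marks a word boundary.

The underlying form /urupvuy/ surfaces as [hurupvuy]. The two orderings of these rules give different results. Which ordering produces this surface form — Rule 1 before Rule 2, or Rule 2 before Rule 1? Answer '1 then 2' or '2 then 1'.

Order 1 then 2:
  1 Glottal Epenthesis: [urupvuy] → [hurupvuy]
  2 h-Deletion: [hurupvuy] → [urupvuy]
  result: [urupvuy]
Order 2 then 1:
  2 h-Deletion: no change — [urupvuy]
  1 Glottal Epenthesis: [urupvuy] → [hurupvuy]
  result: [hurupvuy]

2 then 1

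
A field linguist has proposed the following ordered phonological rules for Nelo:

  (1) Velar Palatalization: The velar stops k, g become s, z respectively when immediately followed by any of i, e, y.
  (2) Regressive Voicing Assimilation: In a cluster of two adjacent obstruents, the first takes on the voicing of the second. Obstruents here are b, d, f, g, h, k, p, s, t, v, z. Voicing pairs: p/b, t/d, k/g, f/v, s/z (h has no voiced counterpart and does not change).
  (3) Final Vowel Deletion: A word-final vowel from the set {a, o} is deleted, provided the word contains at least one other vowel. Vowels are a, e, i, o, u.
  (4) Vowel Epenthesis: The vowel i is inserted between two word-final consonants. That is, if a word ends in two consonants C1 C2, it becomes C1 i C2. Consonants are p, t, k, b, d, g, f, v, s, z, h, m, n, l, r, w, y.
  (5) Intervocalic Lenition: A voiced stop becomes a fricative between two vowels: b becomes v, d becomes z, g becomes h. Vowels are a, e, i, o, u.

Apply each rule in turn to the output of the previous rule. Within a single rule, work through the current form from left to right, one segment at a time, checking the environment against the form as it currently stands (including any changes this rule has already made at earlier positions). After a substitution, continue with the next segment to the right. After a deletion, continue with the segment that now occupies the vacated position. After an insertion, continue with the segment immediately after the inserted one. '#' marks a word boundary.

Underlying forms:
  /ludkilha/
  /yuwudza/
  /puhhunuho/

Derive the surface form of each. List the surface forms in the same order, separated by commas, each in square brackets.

[lutsilih], [yuwuziz], [puhhunuh]

/ludkilha/:
  (1) Velar Palatalization: [ludkilha] → [ludsilha]
  (2) Regressive Voicing Assimilation: [ludsilha] → [lutsilha]
  (3) Final Vowel Deletion: [lutsilha] → [lutsilh]
  (4) Vowel Epenthesis: [lutsilh] → [lutsilih]
  (5) Intervocalic Lenition: no change — [lutsilih]
/yuwudza/:
  (1) Velar Palatalization: no change — [yuwudza]
  (2) Regressive Voicing Assimilation: no change — [yuwudza]
  (3) Final Vowel Deletion: [yuwudza] → [yuwudz]
  (4) Vowel Epenthesis: [yuwudz] → [yuwudiz]
  (5) Intervocalic Lenition: [yuwudiz] → [yuwuziz]
/puhhunuho/:
  (1) Velar Palatalization: no change — [puhhunuho]
  (2) Regressive Voicing Assimilation: no change — [puhhunuho]
  (3) Final Vowel Deletion: [puhhunuho] → [puhhunuh]
  (4) Vowel Epenthesis: no change — [puhhunuh]
  (5) Intervocalic Lenition: no change — [puhhunuh]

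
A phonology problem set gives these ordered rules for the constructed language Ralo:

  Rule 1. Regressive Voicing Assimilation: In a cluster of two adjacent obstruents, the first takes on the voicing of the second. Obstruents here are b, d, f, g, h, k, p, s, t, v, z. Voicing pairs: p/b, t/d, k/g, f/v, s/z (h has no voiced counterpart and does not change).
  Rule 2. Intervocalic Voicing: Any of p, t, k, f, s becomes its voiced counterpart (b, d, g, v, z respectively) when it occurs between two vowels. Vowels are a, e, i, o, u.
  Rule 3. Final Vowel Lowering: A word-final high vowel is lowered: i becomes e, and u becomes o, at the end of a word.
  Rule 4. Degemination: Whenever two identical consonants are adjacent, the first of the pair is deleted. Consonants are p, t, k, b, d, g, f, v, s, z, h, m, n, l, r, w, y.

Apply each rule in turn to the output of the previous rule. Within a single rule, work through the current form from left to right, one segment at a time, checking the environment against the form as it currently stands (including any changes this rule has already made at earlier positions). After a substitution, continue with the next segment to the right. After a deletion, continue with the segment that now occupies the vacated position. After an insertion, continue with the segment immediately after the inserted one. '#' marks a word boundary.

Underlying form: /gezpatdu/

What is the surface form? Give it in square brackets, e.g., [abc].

Rule 1 Regressive Voicing Assimilation: [gezpatdu] → [gespaddu]
Rule 2 Intervocalic Voicing: no change — [gespaddu]
Rule 3 Final Vowel Lowering: [gespaddu] → [gespaddo]
Rule 4 Degemination: [gespaddo] → [gespado]

[gespado]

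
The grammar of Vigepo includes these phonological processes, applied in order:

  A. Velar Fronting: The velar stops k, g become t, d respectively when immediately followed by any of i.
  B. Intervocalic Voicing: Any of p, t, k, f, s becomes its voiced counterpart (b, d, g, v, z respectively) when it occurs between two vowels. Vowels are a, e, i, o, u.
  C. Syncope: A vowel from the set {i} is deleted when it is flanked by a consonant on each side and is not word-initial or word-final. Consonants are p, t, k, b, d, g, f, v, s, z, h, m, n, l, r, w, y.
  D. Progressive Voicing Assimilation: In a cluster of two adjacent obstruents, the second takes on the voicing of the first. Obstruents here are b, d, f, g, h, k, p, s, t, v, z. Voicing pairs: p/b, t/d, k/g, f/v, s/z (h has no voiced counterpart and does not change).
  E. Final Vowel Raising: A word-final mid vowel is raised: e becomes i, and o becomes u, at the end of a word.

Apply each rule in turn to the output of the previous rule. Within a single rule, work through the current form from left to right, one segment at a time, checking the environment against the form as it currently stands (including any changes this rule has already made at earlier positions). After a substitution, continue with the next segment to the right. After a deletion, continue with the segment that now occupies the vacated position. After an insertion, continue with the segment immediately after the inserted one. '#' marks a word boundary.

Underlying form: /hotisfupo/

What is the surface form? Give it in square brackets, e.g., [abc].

[hodzvubu]

A Velar Fronting: no change — [hotisfupo]
B Intervocalic Voicing: [hotisfupo] → [hodisfubo]
C Syncope: [hodisfubo] → [hodsfubo]
D Progressive Voicing Assimilation: [hodsfubo] → [hodzvubo]
E Final Vowel Raising: [hodzvubo] → [hodzvubu]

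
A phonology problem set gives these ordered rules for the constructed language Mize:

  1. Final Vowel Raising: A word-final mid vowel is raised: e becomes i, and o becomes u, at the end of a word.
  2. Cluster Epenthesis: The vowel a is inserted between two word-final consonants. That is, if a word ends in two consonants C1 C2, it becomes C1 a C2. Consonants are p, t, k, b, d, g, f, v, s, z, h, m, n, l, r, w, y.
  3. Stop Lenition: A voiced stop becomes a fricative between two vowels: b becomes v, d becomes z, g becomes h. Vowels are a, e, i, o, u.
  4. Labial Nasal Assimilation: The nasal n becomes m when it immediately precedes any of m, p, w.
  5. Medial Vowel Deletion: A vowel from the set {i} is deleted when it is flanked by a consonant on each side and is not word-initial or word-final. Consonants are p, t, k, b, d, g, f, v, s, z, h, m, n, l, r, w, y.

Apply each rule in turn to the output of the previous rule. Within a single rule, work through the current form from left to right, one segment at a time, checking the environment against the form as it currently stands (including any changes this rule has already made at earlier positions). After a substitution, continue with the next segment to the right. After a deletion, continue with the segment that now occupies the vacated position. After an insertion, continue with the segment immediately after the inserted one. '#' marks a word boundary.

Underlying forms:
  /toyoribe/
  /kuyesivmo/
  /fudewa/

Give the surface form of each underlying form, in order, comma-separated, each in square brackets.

/toyoribe/:
  1 Final Vowel Raising: [toyoribe] → [toyoribi]
  2 Cluster Epenthesis: no change — [toyoribi]
  3 Stop Lenition: [toyoribi] → [toyorivi]
  4 Labial Nasal Assimilation: no change — [toyorivi]
  5 Medial Vowel Deletion: [toyorivi] → [toyorvi]
/kuyesivmo/:
  1 Final Vowel Raising: [kuyesivmo] → [kuyesivmu]
  2 Cluster Epenthesis: no change — [kuyesivmu]
  3 Stop Lenition: no change — [kuyesivmu]
  4 Labial Nasal Assimilation: no change — [kuyesivmu]
  5 Medial Vowel Deletion: [kuyesivmu] → [kuyesvmu]
/fudewa/:
  1 Final Vowel Raising: no change — [fudewa]
  2 Cluster Epenthesis: no change — [fudewa]
  3 Stop Lenition: [fudewa] → [fuzewa]
  4 Labial Nasal Assimilation: no change — [fuzewa]
  5 Medial Vowel Deletion: no change — [fuzewa]

[toyorvi], [kuyesvmu], [fuzewa]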